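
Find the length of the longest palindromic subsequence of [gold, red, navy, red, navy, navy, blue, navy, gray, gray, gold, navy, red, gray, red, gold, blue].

Using dp[i][j] = 2 + dp[i+1][j−1] if the ends match, else max(dp[i+1][j], dp[i][j−1]):
dp[1][17] = 11. A witness is gold red red navy navy blue navy navy red red gold at positions 1,2,4,5,6,7,8,12,13,15,16.

11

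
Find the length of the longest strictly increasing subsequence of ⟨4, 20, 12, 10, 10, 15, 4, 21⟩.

One longest increasing subsequence is 4, 12, 15, 21 (positions 1,3,6,8), of length 4; no longer one exists.

4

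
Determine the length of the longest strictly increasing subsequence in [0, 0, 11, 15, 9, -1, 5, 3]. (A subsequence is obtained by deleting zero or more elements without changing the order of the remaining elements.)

3

Scanning left to right, the best length ending at each element is: 0→1, 0→1, 11→2, 15→3, 9→2, -1→1, 5→2, 3→2.
So the longest increasing subsequence has length 3, e.g. 0, 11, 15.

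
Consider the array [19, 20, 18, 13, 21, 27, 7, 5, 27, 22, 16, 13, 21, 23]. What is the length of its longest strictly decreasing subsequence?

Let dp[i] be the longest decreasing subsequence ending at position i. Then dp = [1, 1, 2, 3, 1, 1, 4, 5, 1, 2, 3, 4, 3, 2].
The maximum is 5; one witness is 19, 18, 13, 7, 5 at positions 1,3,4,7,8.

5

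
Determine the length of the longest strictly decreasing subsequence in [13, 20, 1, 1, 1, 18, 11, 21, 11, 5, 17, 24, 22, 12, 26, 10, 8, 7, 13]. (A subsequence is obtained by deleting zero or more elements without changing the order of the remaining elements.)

7

Scanning left to right, the best length ending at each element is: 13→1, 20→1, 1→2, 1→2, 1→2, 18→2, 11→3, 21→1, 11→3, 5→4, 17→3, 24→1, 22→2, 12→4, 26→1, 10→5, 8→6, 7→7, 13→4.
So the longest decreasing subsequence has length 7, e.g. 20, 18, 17, 12, 10, 8, 7.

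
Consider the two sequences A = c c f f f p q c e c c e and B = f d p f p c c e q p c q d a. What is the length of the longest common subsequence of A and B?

Backtracking the LCS table gives one alignment: f (A3,B1) → f (A5,B4) → p (A6,B5) → c (A8,B7) → e (A9,B8) → c (A10,B11).
So the longest common subsequence has length 6.

6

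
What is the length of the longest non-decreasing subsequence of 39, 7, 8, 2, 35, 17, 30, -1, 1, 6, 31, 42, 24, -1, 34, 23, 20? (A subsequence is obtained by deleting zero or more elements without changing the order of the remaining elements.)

6

Scanning left to right, the best length ending at each element is: 39→1, 7→1, 8→2, 2→1, 35→3, 17→3, 30→4, -1→1, 1→2, 6→3, 31→5, 42→6, 24→4, -1→2, 34→6, 23→4, 20→4.
So the longest non-decreasing subsequence has length 6, e.g. 7, 8, 17, 30, 31, 42.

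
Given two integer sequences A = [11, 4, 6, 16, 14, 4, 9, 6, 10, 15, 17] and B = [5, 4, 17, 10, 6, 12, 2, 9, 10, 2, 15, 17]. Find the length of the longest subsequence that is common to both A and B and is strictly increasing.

A longest common strictly increasing subsequence is 4, 6, 9, 10, 15, 17 (length 6); it appears in order in both A and B, and no longer such subsequence exists.

6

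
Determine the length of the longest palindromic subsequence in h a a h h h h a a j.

One longest palindromic subsequence is aahhhhaa (positions 2,3,4,5,6,7,8,9); it reads the same forward and backward, and the interval DP gives dp[1][10] = 8.

8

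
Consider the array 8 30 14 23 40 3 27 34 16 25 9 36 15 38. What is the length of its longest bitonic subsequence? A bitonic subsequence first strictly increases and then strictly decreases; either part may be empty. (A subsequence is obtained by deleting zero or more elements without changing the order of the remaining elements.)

7

One longest bitonic subsequence is 8, 14, 23, 40, 34, 25, 15 (positions 1,3,4,5,8,10,13): it rises to 40 then falls. Length 7 is optimal.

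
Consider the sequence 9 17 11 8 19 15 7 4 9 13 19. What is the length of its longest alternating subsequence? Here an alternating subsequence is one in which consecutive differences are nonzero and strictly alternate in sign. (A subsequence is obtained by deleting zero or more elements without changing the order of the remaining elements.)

A longest alternating subsequence is 9, 17, 11, 19, 7, 9 (positions 1,2,3,5,7,9); its 5 consecutive differences strictly alternate in sign, and length 6 is optimal.

6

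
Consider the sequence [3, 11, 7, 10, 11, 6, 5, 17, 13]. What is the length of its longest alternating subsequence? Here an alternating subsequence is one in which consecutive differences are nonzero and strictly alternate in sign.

Track the best alternating length ending on an up-step vs a down-step at each position: up/down = 1/1, 2/1, 2/3, 4/3, 4/1, 2/5, 2/5, 6/1, 6/7.
The maximum over both is 7; one such subsequence is 3, 11, 7, 10, 6, 17, 13.

7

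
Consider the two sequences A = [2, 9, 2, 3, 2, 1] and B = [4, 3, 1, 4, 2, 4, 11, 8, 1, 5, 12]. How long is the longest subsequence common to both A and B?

Backtracking the LCS table gives one alignment: 3 (A4,B2) → 2 (A5,B5) → 1 (A6,B9).
So the longest common subsequence has length 3.

3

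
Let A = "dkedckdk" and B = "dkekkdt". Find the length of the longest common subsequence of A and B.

A longest common subsequence is dkekd (length 5); the LCS DP confirms no longer common subsequence exists.

5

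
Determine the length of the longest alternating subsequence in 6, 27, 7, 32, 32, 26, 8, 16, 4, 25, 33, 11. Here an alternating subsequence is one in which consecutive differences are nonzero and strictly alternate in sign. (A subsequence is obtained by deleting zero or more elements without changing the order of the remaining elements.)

9

A longest alternating subsequence is 6, 27, 7, 32, 8, 16, 4, 25, 11 (positions 1,2,3,4,7,8,9,10,12); its 8 consecutive differences strictly alternate in sign, and length 9 is optimal.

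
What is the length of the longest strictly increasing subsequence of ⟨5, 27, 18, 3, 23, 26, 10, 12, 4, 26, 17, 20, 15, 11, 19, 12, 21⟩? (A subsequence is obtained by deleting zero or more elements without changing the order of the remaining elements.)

Let dp[i] be the longest increasing subsequence ending at position i. Then dp = [1, 2, 2, 1, 3, 4, 2, 3, 2, 4, 4, 5, 4, 3, 5, 4, 6].
The maximum is 6; one witness is 5, 10, 12, 17, 20, 21 at positions 1,7,8,11,12,17.

6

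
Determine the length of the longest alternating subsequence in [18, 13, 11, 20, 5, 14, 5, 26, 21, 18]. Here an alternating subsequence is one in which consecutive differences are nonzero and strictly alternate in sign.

Track the best alternating length ending on an up-step vs a down-step at each position: up/down = 1/1, 1/2, 1/2, 3/1, 1/4, 5/4, 1/6, 7/1, 7/8, 7/8.
The maximum over both is 8; one such subsequence is 18, 13, 20, 5, 14, 5, 26, 21.

8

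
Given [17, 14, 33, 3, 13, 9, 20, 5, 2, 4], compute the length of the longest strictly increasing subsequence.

One longest increasing subsequence is 3, 13, 20 (positions 4,5,7), of length 3; no longer one exists.

3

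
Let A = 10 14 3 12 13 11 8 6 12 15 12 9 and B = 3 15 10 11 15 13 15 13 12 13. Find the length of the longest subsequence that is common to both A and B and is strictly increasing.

3

A longest common strictly increasing subsequence is 3, 11, 15 (length 3); it appears in order in both A and B, and no longer such subsequence exists.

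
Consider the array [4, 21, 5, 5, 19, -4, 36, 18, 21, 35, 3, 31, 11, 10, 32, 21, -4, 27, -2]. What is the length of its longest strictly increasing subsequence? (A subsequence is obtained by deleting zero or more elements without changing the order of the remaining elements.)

6

One longest increasing subsequence is 4, 5, 19, 21, 31, 32 (positions 1,3,5,9,12,15), of length 6; no longer one exists.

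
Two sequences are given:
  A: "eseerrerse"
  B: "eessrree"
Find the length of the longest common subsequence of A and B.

6

A longest common subsequence is esrree (length 6); the LCS DP confirms no longer common subsequence exists.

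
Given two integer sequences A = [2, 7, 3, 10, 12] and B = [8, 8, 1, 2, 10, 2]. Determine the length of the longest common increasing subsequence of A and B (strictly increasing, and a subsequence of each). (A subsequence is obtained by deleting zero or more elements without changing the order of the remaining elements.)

For each value that appears in both, track the longest common increasing run ending there.
The best achievable length is 2; one witness is 2, 10 (A-positions 1,4, B-positions 4,5).

2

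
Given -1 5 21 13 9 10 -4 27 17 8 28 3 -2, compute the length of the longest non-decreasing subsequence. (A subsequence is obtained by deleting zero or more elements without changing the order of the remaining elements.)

Let dp[i] be the longest non-decreasing subsequence ending at position i. Then dp = [1, 2, 3, 3, 3, 4, 1, 5, 5, 3, 6, 2, 2].
The maximum is 6; one witness is -1, 5, 9, 10, 27, 28 at positions 1,2,5,6,8,11.

6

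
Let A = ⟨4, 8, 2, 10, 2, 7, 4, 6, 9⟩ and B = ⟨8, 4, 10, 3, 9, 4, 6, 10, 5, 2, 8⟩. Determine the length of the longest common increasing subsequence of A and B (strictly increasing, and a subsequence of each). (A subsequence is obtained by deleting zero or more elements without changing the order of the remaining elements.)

For each value that appears in both, track the longest common increasing run ending there.
The best achievable length is 2; one witness is 8, 10 (A-positions 2,4, B-positions 1,3).

2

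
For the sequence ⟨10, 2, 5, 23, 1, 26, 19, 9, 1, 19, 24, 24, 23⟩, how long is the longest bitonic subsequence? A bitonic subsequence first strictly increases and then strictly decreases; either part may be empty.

7

Let inc[i] be the LIS ending at i and dec[i] the longest strictly decreasing subsequence starting at i. inc = [1, 1, 2, 3, 1, 4, 3, 3, 1, 4, 5, 5, 5], dec = [3, 2, 2, 4, 1, 4, 3, 2, 1, 1, 2, 2, 1].
max_i inc[i]+dec[i]−1 = 7, with one witness 2, 5, 23, 26, 19, 9, 1.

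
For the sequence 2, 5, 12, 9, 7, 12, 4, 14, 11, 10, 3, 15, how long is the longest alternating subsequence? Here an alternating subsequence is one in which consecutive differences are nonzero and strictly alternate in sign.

8

Track the best alternating length ending on an up-step vs a down-step at each position: up/down = 1/1, 2/1, 2/1, 2/3, 2/3, 4/1, 2/5, 6/1, 6/7, 6/7, 2/7, 8/1.
The maximum over both is 8; one such subsequence is 2, 12, 9, 12, 4, 14, 11, 15.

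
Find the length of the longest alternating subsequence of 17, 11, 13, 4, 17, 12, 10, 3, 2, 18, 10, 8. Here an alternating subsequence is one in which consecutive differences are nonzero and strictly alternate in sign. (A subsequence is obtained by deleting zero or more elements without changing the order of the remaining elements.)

8

A longest alternating subsequence is 17, 11, 13, 4, 17, 12, 18, 10 (positions 1,2,3,4,5,6,10,11); its 7 consecutive differences strictly alternate in sign, and length 8 is optimal.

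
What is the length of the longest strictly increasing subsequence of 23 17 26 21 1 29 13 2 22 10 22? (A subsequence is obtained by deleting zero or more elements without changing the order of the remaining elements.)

Scanning left to right, the best length ending at each element is: 23→1, 17→1, 26→2, 21→2, 1→1, 29→3, 13→2, 2→2, 22→3, 10→3, 22→4.
So the longest increasing subsequence has length 4, e.g. 1, 2, 10, 22.

4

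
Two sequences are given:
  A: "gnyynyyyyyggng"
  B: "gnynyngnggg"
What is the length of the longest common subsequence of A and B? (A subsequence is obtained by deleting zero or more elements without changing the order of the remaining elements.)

8

Backtracking the LCS table gives one alignment: g (A1,B1) → n (A2,B2) → y (A3,B3) → y (A4,B5) → n (A5,B8) → g (A11,B9) → g (A12,B10) → g (A14,B11).
So the longest common subsequence has length 8.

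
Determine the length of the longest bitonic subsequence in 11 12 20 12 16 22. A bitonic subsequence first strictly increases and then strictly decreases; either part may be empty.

Let inc[i] be the LIS ending at i and dec[i] the longest strictly decreasing subsequence starting at i. inc = [1, 2, 3, 2, 3, 4], dec = [1, 1, 2, 1, 1, 1].
max_i inc[i]+dec[i]−1 = 4, with one witness 11, 12, 20, 16.

4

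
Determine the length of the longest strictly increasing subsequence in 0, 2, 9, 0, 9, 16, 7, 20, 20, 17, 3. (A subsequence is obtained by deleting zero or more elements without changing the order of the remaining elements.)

5

Let dp[i] be the longest increasing subsequence ending at position i. Then dp = [1, 2, 3, 1, 3, 4, 3, 5, 5, 5, 3].
The maximum is 5; one witness is 0, 2, 9, 16, 20 at positions 1,2,3,6,8.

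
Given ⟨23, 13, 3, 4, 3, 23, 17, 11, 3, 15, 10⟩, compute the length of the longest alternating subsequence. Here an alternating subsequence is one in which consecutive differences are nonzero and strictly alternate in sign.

8

Track the best alternating length ending on an up-step vs a down-step at each position: up/down = 1/1, 1/2, 1/2, 3/2, 1/4, 5/1, 5/6, 5/6, 1/6, 7/6, 7/8.
The maximum over both is 8; one such subsequence is 23, 3, 4, 3, 23, 11, 15, 10.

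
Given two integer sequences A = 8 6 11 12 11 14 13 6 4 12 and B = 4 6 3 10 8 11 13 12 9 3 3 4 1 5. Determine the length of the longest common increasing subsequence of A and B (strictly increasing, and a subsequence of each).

A longest common strictly increasing subsequence is 6, 11, 13 (length 3); it appears in order in both A and B, and no longer such subsequence exists.

3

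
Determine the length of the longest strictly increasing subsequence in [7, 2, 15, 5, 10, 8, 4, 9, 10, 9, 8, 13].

One longest increasing subsequence is 2, 5, 8, 9, 10, 13 (positions 2,4,6,8,9,12), of length 6; no longer one exists.

6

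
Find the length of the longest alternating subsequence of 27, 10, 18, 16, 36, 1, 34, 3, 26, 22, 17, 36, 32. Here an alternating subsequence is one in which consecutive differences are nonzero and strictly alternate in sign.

12

A longest alternating subsequence is 27, 10, 18, 16, 36, 1, 34, 3, 26, 22, 36, 32 (positions 1,2,3,4,5,6,7,8,9,10,12,13); its 11 consecutive differences strictly alternate in sign, and length 12 is optimal.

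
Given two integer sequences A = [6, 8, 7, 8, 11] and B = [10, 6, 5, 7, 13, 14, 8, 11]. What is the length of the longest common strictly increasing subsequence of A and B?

A longest common strictly increasing subsequence is 6, 7, 8, 11 (length 4); it appears in order in both A and B, and no longer such subsequence exists.

4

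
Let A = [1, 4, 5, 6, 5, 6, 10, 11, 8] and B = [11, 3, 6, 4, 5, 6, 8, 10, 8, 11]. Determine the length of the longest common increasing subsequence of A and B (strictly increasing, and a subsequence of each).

5

A longest common strictly increasing subsequence is 4, 5, 6, 10, 11 (length 5); it appears in order in both A and B, and no longer such subsequence exists.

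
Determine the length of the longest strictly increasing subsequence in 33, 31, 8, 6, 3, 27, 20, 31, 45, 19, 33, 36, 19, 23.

5

Let dp[i] be the longest increasing subsequence ending at position i. Then dp = [1, 1, 1, 1, 1, 2, 2, 3, 4, 2, 4, 5, 2, 3].
The maximum is 5; one witness is 8, 27, 31, 33, 36 at positions 3,6,8,11,12.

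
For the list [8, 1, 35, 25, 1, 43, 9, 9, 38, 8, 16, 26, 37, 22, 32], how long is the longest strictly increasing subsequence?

5

Scanning left to right, the best length ending at each element is: 8→1, 1→1, 35→2, 25→2, 1→1, 43→3, 9→2, 9→2, 38→3, 8→2, 16→3, 26→4, 37→5, 22→4, 32→5.
So the longest increasing subsequence has length 5, e.g. 8, 9, 16, 26, 37.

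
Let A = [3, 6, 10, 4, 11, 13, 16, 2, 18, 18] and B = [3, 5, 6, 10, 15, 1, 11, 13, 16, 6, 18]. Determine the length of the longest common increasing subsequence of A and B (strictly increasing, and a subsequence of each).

A longest common strictly increasing subsequence is 3, 6, 10, 11, 13, 16, 18 (length 7); it appears in order in both A and B, and no longer such subsequence exists.

7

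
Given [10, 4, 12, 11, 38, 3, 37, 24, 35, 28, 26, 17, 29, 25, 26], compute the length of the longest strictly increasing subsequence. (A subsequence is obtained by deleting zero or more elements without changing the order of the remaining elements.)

Let dp[i] be the longest increasing subsequence ending at position i. Then dp = [1, 1, 2, 2, 3, 1, 3, 3, 4, 4, 4, 3, 5, 4, 5].
The maximum is 5; one witness is 10, 12, 24, 28, 29 at positions 1,3,8,10,13.

5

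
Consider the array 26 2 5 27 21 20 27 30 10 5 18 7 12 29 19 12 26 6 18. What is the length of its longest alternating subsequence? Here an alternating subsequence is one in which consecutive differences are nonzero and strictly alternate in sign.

13

A longest alternating subsequence is 26, 2, 27, 21, 27, 10, 18, 7, 29, 19, 26, 6, 18 (positions 1,2,4,5,7,9,11,12,14,15,17,18,19); its 12 consecutive differences strictly alternate in sign, and length 13 is optimal.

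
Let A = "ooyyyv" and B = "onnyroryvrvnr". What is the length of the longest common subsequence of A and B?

4

Backtracking the LCS table gives one alignment: o (A1,B1) → o (A2,B6) → y (A3,B8) → v (A6,B11).
So the longest common subsequence has length 4.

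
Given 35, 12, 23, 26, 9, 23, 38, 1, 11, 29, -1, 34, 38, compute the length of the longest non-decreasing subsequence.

6

Let dp[i] be the longest non-decreasing subsequence ending at position i. Then dp = [1, 1, 2, 3, 1, 3, 4, 1, 2, 4, 1, 5, 6].
The maximum is 6; one witness is 12, 23, 26, 29, 34, 38 at positions 2,3,4,10,12,13.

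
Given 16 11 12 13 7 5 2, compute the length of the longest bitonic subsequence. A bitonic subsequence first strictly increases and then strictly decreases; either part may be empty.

6

Let inc[i] be the LIS ending at i and dec[i] the longest strictly decreasing subsequence starting at i. inc = [1, 1, 2, 3, 1, 1, 1], dec = [5, 4, 4, 4, 3, 2, 1].
max_i inc[i]+dec[i]−1 = 6, with one witness 11, 12, 13, 7, 5, 2.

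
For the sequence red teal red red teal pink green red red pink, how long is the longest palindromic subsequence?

Using dp[i][j] = 2 + dp[i+1][j−1] if the ends match, else max(dp[i+1][j], dp[i][j−1]):
dp[1][10] = 6. A witness is red teal red red teal red at positions 1,2,3,4,5,9.

6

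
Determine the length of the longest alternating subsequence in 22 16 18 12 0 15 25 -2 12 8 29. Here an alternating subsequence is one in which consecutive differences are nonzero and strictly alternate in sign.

Track the best alternating length ending on an up-step vs a down-step at each position: up/down = 1/1, 1/2, 3/2, 1/4, 1/4, 5/4, 5/1, 1/6, 7/6, 7/8, 9/1.
The maximum over both is 9; one such subsequence is 22, 16, 18, 12, 15, -2, 12, 8, 29.

9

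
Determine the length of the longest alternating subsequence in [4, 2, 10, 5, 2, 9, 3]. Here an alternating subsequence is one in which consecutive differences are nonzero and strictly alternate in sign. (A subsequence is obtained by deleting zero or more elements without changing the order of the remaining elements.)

A longest alternating subsequence is 4, 2, 10, 5, 9, 3 (positions 1,2,3,4,6,7); its 5 consecutive differences strictly alternate in sign, and length 6 is optimal.

6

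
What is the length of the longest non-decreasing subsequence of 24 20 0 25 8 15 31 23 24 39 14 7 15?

6

Let dp[i] be the longest non-decreasing subsequence ending at position i. Then dp = [1, 1, 1, 2, 2, 3, 4, 4, 5, 6, 3, 2, 4].
The maximum is 6; one witness is 0, 8, 15, 23, 24, 39 at positions 3,5,6,8,9,10.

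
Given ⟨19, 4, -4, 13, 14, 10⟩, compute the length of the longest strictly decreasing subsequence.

Scanning left to right, the best length ending at each element is: 19→1, 4→2, -4→3, 13→2, 14→2, 10→3.
So the longest decreasing subsequence has length 3, e.g. 19, 4, -4.

3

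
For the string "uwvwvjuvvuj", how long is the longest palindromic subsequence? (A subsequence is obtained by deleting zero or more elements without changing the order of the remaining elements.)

One longest palindromic subsequence is uvvuvvu (positions 1,3,5,7,8,9,10); it reads the same forward and backward, and the interval DP gives dp[1][11] = 7.

7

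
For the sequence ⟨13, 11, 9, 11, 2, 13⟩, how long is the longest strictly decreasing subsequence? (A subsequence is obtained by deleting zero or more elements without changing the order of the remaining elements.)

Scanning left to right, the best length ending at each element is: 13→1, 11→2, 9→3, 11→2, 2→4, 13→1.
So the longest decreasing subsequence has length 4, e.g. 13, 11, 9, 2.

4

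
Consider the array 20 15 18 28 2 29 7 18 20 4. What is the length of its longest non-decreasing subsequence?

Let dp[i] be the longest non-decreasing subsequence ending at position i. Then dp = [1, 1, 2, 3, 1, 4, 2, 3, 4, 2].
The maximum is 4; one witness is 15, 18, 28, 29 at positions 2,3,4,6.

4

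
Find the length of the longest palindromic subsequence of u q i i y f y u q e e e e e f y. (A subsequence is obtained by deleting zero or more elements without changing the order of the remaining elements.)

9

One longest palindromic subsequence is yfeeeeefy (positions 5,6,10,11,12,13,14,15,16); it reads the same forward and backward, and the interval DP gives dp[1][16] = 9.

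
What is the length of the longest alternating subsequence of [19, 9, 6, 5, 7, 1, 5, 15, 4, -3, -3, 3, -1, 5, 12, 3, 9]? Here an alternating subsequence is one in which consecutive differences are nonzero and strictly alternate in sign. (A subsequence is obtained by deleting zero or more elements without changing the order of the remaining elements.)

A longest alternating subsequence is 19, 6, 7, 1, 5, -3, 3, -1, 5, 3, 9 (positions 1,3,5,6,7,10,12,13,14,16,17); its 10 consecutive differences strictly alternate in sign, and length 11 is optimal.

11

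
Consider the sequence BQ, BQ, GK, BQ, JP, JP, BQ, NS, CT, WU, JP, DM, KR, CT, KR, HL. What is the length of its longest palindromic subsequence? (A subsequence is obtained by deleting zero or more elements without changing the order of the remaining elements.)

5

One longest palindromic subsequence is BQ BQ GK BQ BQ (positions 1,2,3,4,7); it reads the same forward and backward, and the interval DP gives dp[1][16] = 5.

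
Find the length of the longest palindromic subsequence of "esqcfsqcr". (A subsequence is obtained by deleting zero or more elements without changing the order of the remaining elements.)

Using dp[i][j] = 2 + dp[i+1][j−1] if the ends match, else max(dp[i+1][j], dp[i][j−1]):
dp[1][9] = 3. A witness is cqc at positions 4,7,8.

3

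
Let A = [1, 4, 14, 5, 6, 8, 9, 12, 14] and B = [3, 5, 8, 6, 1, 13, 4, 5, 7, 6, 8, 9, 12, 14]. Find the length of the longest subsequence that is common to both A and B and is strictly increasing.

For each value that appears in both, track the longest common increasing run ending there.
The best achievable length is 8; one witness is 1, 4, 5, 6, 8, 9, 12, 14 (A-positions 1,2,4,5,6,7,8,9, B-positions 5,7,8,10,11,12,13,14).

8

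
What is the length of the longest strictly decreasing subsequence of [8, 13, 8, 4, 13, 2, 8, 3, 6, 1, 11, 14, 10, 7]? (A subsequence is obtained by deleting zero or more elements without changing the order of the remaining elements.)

5

Scanning left to right, the best length ending at each element is: 8→1, 13→1, 8→2, 4→3, 13→1, 2→4, 8→2, 3→4, 6→3, 1→5, 11→2, 14→1, 10→3, 7→4.
So the longest decreasing subsequence has length 5, e.g. 13, 8, 4, 2, 1.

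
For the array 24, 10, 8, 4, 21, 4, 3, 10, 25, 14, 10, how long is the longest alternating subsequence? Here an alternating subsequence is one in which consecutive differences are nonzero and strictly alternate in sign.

Track the best alternating length ending on an up-step vs a down-step at each position: up/down = 1/1, 1/2, 1/2, 1/2, 3/2, 1/4, 1/4, 5/4, 5/1, 5/6, 5/6.
The maximum over both is 6; one such subsequence is 24, 10, 21, 4, 25, 14.

6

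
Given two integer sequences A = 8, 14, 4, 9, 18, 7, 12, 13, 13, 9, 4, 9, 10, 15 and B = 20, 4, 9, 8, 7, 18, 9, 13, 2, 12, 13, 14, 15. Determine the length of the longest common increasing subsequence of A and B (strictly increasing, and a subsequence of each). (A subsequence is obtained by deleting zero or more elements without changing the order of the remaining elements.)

For each value that appears in both, track the longest common increasing run ending there.
The best achievable length is 5; one witness is 4, 9, 12, 13, 15 (A-positions 3,4,7,8,14, B-positions 2,3,10,11,13).

5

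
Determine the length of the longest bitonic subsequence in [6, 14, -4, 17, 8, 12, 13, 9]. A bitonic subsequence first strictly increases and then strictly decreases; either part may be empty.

Let inc[i] be the LIS ending at i and dec[i] the longest strictly decreasing subsequence starting at i. inc = [1, 2, 1, 3, 2, 3, 4, 3], dec = [2, 3, 1, 3, 1, 2, 2, 1].
max_i inc[i]+dec[i]−1 = 5, with one witness 6, 14, 17, 13, 9.

5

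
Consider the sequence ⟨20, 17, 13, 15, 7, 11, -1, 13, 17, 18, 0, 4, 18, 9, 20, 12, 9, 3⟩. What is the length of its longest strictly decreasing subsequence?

7

One longest decreasing subsequence is 20, 17, 15, 13, 12, 9, 3 (positions 1,2,4,8,16,17,18), of length 7; no longer one exists.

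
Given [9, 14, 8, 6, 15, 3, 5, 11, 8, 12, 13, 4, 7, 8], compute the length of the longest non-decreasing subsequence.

One longest non-decreasing subsequence is 3, 5, 11, 12, 13 (positions 6,7,8,10,11), of length 5; no longer one exists.

5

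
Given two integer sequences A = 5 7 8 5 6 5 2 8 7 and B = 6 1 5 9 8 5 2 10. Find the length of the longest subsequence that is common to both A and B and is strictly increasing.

2

For each value that appears in both, track the longest common increasing run ending there.
The best achievable length is 2; one witness is 5, 8 (A-positions 1,3, B-positions 3,5).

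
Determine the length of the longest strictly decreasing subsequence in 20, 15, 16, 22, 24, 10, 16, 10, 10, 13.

Scanning left to right, the best length ending at each element is: 20→1, 15→2, 16→2, 22→1, 24→1, 10→3, 16→2, 10→3, 10→3, 13→3.
So the longest decreasing subsequence has length 3, e.g. 20, 15, 10.

3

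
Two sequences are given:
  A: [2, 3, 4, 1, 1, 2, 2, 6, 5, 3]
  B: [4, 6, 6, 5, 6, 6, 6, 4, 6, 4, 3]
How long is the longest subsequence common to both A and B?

A longest common subsequence is 4, 6, 5, 3 (length 4); the LCS DP confirms no longer common subsequence exists.

4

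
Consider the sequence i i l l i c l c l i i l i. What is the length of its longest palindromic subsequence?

9

One longest palindromic subsequence is ililclili (positions 1,3,5,7,8,9,11,12,13); it reads the same forward and backward, and the interval DP gives dp[1][13] = 9.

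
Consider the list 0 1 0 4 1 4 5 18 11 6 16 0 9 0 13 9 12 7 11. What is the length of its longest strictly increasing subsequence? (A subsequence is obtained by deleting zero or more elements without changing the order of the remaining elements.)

7

Scanning left to right, the best length ending at each element is: 0→1, 1→2, 0→1, 4→3, 1→2, 4→3, 5→4, 18→5, 11→5, 6→5, 16→6, 0→1, 9→6, 0→1, 13→7, 9→6, 12→7, 7→6, 11→7.
So the longest increasing subsequence has length 7, e.g. 0, 1, 4, 5, 6, 9, 13.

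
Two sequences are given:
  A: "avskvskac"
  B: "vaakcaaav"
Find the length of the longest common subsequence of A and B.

A longest common subsequence is akv (length 3); the LCS DP confirms no longer common subsequence exists.

3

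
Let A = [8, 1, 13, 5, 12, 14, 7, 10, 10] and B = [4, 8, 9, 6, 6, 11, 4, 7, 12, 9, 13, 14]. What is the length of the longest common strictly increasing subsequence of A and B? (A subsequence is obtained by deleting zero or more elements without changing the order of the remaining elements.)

3

A longest common strictly increasing subsequence is 8, 12, 14 (length 3); it appears in order in both A and B, and no longer such subsequence exists.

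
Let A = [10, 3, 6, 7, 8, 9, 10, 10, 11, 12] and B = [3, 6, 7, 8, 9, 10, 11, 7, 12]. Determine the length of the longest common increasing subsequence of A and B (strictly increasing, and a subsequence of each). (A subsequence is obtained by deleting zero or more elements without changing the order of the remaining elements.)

8

A longest common strictly increasing subsequence is 3, 6, 7, 8, 9, 10, 11, 12 (length 8); it appears in order in both A and B, and no longer such subsequence exists.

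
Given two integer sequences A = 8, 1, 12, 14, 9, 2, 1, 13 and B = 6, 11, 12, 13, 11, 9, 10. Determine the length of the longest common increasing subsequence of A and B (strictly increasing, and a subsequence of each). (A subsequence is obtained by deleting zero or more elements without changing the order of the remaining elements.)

For each value that appears in both, track the longest common increasing run ending there.
The best achievable length is 2; one witness is 12, 13 (A-positions 3,8, B-positions 3,4).

2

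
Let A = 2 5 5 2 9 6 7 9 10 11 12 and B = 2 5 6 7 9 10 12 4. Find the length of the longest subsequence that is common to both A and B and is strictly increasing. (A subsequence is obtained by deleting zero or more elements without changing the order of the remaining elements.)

7

For each value that appears in both, track the longest common increasing run ending there.
The best achievable length is 7; one witness is 2, 5, 6, 7, 9, 10, 12 (A-positions 1,2,6,7,8,9,11, B-positions 1,2,3,4,5,6,7).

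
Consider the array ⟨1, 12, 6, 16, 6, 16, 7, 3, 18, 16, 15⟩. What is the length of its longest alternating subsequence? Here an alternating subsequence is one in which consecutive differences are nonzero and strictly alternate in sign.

9

Track the best alternating length ending on an up-step vs a down-step at each position: up/down = 1/1, 2/1, 2/3, 4/1, 2/5, 6/1, 6/7, 2/7, 8/1, 8/9, 8/9.
The maximum over both is 9; one such subsequence is 1, 12, 6, 16, 6, 16, 7, 18, 16.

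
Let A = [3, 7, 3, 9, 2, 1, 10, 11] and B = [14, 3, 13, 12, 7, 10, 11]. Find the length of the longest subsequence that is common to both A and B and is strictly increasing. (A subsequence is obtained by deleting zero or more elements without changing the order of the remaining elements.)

4

A longest common strictly increasing subsequence is 3, 7, 10, 11 (length 4); it appears in order in both A and B, and no longer such subsequence exists.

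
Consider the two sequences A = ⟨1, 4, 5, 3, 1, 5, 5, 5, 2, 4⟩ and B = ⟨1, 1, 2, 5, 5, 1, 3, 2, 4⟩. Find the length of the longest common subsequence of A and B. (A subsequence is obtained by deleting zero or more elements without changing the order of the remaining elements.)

Backtracking the LCS table gives one alignment: 1 (A1,B1) → 1 (A5,B2) → 5 (A6,B4) → 5 (A7,B5) → 2 (A9,B8) → 4 (A10,B9).
So the longest common subsequence has length 6.

6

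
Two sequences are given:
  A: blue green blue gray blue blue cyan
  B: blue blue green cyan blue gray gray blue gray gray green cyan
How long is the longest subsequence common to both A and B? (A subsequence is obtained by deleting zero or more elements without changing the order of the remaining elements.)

6

Backtracking the LCS table gives one alignment: blue (A1,B2) → green (A2,B3) → blue (A3,B5) → gray (A4,B7) → blue (A5,B8) → cyan (A7,B12).
So the longest common subsequence has length 6.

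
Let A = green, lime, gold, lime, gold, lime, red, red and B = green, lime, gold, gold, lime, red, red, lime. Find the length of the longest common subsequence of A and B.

7

Backtracking the LCS table gives one alignment: green (A1,B1) → lime (A2,B2) → gold (A3,B3) → gold (A5,B4) → lime (A6,B5) → red (A7,B6) → red (A8,B7).
So the longest common subsequence has length 7.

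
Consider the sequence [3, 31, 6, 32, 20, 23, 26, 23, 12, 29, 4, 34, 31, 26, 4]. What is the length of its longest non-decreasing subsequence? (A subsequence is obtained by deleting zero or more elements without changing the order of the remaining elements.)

7

Scanning left to right, the best length ending at each element is: 3→1, 31→2, 6→2, 32→3, 20→3, 23→4, 26→5, 23→5, 12→3, 29→6, 4→2, 34→7, 31→7, 26→6, 4→3.
So the longest non-decreasing subsequence has length 7, e.g. 3, 6, 20, 23, 26, 29, 34.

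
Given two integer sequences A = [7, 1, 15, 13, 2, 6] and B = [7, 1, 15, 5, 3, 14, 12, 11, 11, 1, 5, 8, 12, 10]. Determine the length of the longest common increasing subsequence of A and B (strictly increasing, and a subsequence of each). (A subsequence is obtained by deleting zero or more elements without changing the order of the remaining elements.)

2

For each value that appears in both, track the longest common increasing run ending there.
The best achievable length is 2; one witness is 7, 15 (A-positions 1,3, B-positions 1,3).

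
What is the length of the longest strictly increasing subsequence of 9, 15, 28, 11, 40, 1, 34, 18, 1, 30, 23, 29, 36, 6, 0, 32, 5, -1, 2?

One longest increasing subsequence is 9, 15, 18, 23, 29, 36 (positions 1,2,8,11,12,13), of length 6; no longer one exists.

6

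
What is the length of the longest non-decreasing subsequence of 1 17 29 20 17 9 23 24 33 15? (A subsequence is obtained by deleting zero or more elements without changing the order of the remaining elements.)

Scanning left to right, the best length ending at each element is: 1→1, 17→2, 29→3, 20→3, 17→3, 9→2, 23→4, 24→5, 33→6, 15→3.
So the longest non-decreasing subsequence has length 6, e.g. 1, 17, 20, 23, 24, 33.

6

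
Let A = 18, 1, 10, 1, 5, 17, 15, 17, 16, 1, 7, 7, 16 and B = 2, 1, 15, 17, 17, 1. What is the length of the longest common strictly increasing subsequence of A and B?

3

A longest common strictly increasing subsequence is 1, 15, 17 (length 3); it appears in order in both A and B, and no longer such subsequence exists.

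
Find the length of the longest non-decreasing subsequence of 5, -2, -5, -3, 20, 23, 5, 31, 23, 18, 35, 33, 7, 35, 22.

7

Scanning left to right, the best length ending at each element is: 5→1, -2→1, -5→1, -3→2, 20→3, 23→4, 5→3, 31→5, 23→5, 18→4, 35→6, 33→6, 7→4, 35→7, 22→5.
So the longest non-decreasing subsequence has length 7, e.g. -5, -3, 20, 23, 31, 35, 35.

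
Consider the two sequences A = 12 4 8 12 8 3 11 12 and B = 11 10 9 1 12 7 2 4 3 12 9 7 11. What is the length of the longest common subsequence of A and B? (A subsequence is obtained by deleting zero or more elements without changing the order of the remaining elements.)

4

Backtracking the LCS table gives one alignment: 12 (A1,B5) → 4 (A2,B8) → 12 (A4,B10) → 11 (A7,B13).
So the longest common subsequence has length 4.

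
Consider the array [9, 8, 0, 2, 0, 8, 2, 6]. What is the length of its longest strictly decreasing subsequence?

Let dp[i] be the longest decreasing subsequence ending at position i. Then dp = [1, 2, 3, 3, 4, 2, 3, 3].
The maximum is 4; one witness is 9, 8, 2, 0 at positions 1,2,4,5.

4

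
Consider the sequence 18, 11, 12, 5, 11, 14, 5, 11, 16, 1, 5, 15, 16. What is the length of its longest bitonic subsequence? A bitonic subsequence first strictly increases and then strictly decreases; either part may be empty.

Let inc[i] be the LIS ending at i and dec[i] the longest strictly decreasing subsequence starting at i. inc = [1, 1, 2, 1, 2, 3, 1, 2, 4, 1, 2, 4, 5], dec = [5, 3, 4, 2, 3, 3, 2, 2, 2, 1, 1, 1, 1].
max_i inc[i]+dec[i]−1 = 5, with one witness 18, 12, 11, 5, 1.

5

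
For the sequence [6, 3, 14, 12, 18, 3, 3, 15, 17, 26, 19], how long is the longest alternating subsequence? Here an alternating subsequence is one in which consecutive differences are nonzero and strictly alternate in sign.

8

Track the best alternating length ending on an up-step vs a down-step at each position: up/down = 1/1, 1/2, 3/1, 3/4, 5/1, 1/6, 1/6, 7/6, 7/6, 7/1, 7/8.
The maximum over both is 8; one such subsequence is 6, 3, 14, 12, 18, 3, 26, 19.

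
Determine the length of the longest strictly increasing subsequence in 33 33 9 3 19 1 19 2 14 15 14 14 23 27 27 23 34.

One longest increasing subsequence is 1, 2, 14, 15, 23, 27, 34 (positions 6,8,9,10,13,14,17), of length 7; no longer one exists.

7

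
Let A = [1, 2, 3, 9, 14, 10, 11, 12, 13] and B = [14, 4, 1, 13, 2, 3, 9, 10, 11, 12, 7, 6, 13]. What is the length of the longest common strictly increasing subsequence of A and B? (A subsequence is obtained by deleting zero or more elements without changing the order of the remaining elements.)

8

A longest common strictly increasing subsequence is 1, 2, 3, 9, 10, 11, 12, 13 (length 8); it appears in order in both A and B, and no longer such subsequence exists.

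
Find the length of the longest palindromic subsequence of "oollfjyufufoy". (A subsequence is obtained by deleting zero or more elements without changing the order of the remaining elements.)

Using dp[i][j] = 2 + dp[i+1][j−1] if the ends match, else max(dp[i+1][j], dp[i][j−1]):
dp[1][13] = 7. A witness is ofufufo at positions 2,5,8,9,10,11,12.

7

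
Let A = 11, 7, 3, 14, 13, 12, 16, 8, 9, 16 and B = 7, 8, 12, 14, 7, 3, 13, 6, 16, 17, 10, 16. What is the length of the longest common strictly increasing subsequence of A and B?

3

A longest common strictly increasing subsequence is 7, 12, 16 (length 3); it appears in order in both A and B, and no longer such subsequence exists.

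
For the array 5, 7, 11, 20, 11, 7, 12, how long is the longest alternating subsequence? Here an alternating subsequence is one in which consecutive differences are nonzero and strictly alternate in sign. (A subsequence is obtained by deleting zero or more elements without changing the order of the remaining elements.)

4

Track the best alternating length ending on an up-step vs a down-step at each position: up/down = 1/1, 2/1, 2/1, 2/1, 2/3, 2/3, 4/3.
The maximum over both is 4; one such subsequence is 5, 20, 11, 12.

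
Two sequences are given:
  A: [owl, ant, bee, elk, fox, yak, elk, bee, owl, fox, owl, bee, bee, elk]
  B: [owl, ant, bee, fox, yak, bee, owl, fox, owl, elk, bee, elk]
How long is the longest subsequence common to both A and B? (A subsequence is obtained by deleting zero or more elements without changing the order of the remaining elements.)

11

Backtracking the LCS table gives one alignment: owl (A1,B1) → ant (A2,B2) → bee (A3,B3) → fox (A5,B4) → yak (A6,B5) → bee (A8,B6) → owl (A9,B7) → fox (A10,B8) → owl (A11,B9) → bee (A13,B11) → elk (A14,B12).
So the longest common subsequence has length 11.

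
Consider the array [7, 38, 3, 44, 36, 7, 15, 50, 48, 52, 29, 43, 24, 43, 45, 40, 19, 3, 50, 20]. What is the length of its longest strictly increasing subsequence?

7

Scanning left to right, the best length ending at each element is: 7→1, 38→2, 3→1, 44→3, 36→2, 7→2, 15→3, 50→4, 48→4, 52→5, 29→4, 43→5, 24→4, 43→5, 45→6, 40→5, 19→4, 3→1, 50→7, 20→5.
So the longest increasing subsequence has length 7, e.g. 3, 7, 15, 29, 43, 45, 50.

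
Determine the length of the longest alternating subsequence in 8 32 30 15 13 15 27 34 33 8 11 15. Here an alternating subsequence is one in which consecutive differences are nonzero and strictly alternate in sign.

Track the best alternating length ending on an up-step vs a down-step at each position: up/down = 1/1, 2/1, 2/3, 2/3, 2/3, 4/3, 4/3, 4/1, 4/5, 1/5, 6/5, 6/5.
The maximum over both is 6; one such subsequence is 8, 32, 13, 15, 8, 11.

6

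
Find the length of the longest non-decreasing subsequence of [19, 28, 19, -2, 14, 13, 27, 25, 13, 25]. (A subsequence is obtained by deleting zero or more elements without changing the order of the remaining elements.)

4

Let dp[i] be the longest non-decreasing subsequence ending at position i. Then dp = [1, 2, 2, 1, 2, 2, 3, 3, 3, 4].
The maximum is 4; one witness is 19, 19, 25, 25 at positions 1,3,8,10.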